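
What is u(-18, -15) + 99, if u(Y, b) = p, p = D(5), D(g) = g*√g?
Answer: 99 + 5*√5 ≈ 110.18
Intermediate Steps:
D(g) = g^(3/2)
p = 5*√5 (p = 5^(3/2) = 5*√5 ≈ 11.180)
u(Y, b) = 5*√5
u(-18, -15) + 99 = 5*√5 + 99 = 99 + 5*√5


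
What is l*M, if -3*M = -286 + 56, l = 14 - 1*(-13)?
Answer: 2070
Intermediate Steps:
l = 27 (l = 14 + 13 = 27)
M = 230/3 (M = -(-286 + 56)/3 = -1/3*(-230) = 230/3 ≈ 76.667)
l*M = 27*(230/3) = 2070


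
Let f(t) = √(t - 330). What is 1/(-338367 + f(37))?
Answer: -338367/114492226982 - I*√293/114492226982 ≈ -2.9554e-6 - 1.4951e-10*I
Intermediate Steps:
f(t) = √(-330 + t)
1/(-338367 + f(37)) = 1/(-338367 + √(-330 + 37)) = 1/(-338367 + √(-293)) = 1/(-338367 + I*√293)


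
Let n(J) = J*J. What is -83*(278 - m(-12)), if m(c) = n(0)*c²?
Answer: -23074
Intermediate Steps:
n(J) = J²
m(c) = 0 (m(c) = 0²*c² = 0*c² = 0)
-83*(278 - m(-12)) = -83*(278 - 1*0) = -83*(278 + 0) = -83*278 = -23074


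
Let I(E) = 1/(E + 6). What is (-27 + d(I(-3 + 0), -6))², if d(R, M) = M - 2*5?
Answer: 1849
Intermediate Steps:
I(E) = 1/(6 + E)
d(R, M) = -10 + M (d(R, M) = M - 10 = -10 + M)
(-27 + d(I(-3 + 0), -6))² = (-27 + (-10 - 6))² = (-27 - 16)² = (-43)² = 1849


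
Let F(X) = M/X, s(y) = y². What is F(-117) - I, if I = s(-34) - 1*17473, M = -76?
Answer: 1909165/117 ≈ 16318.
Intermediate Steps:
I = -16317 (I = (-34)² - 1*17473 = 1156 - 17473 = -16317)
F(X) = -76/X
F(-117) - I = -76/(-117) - 1*(-16317) = -76*(-1/117) + 16317 = 76/117 + 16317 = 1909165/117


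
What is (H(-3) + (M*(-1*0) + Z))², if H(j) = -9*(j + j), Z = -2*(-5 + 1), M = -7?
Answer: 3844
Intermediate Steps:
Z = 8 (Z = -2*(-4) = 8)
H(j) = -18*j
(H(-3) + (M*(-1*0) + Z))² = (-18*(-3) + (-(-7)*0 + 8))² = (54 + (-7*0 + 8))² = (54 + (0 + 8))² = (54 + 8)² = 62² = 3844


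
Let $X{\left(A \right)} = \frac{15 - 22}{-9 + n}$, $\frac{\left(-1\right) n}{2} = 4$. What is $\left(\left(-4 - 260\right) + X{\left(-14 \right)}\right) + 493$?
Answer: $\frac{3900}{17} \approx 229.41$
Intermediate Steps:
$n = -8$ ($n = \left(-2\right) 4 = -8$)
$X{\left(A \right)} = \frac{7}{17}$ ($X{\left(A \right)} = \frac{15 - 22}{-9 - 8} = - \frac{7}{-17} = \left(-7\right) \left(- \frac{1}{17}\right) = \frac{7}{17}$)
$\left(\left(-4 - 260\right) + X{\left(-14 \right)}\right) + 493 = \left(\left(-4 - 260\right) + \frac{7}{17}\right) + 493 = \left(-264 + \frac{7}{17}\right) + 493 = - \frac{4481}{17} + 493 = \frac{3900}{17}$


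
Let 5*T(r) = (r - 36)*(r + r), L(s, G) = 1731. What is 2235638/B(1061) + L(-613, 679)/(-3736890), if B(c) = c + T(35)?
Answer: 928259052607/434724870 ≈ 2135.3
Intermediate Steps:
T(r) = 2*r*(-36 + r)/5 (T(r) = ((r - 36)*(r + r))/5 = ((-36 + r)*(2*r))/5 = (2*r*(-36 + r))/5 = 2*r*(-36 + r)/5)
B(c) = -14 + c (B(c) = c + (⅖)*35*(-36 + 35) = c + (⅖)*35*(-1) = c - 14 = -14 + c)
2235638/B(1061) + L(-613, 679)/(-3736890) = 2235638/(-14 + 1061) + 1731/(-3736890) = 2235638/1047 + 1731*(-1/3736890) = 2235638*(1/1047) - 577/1245630 = 2235638/1047 - 577/1245630 = 928259052607/434724870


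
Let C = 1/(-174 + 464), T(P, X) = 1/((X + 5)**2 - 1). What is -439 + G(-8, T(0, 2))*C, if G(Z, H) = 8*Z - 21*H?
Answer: -2037991/4640 ≈ -439.22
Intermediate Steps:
T(P, X) = 1/(-1 + (5 + X)**2) (T(P, X) = 1/((5 + X)**2 - 1) = 1/(-1 + (5 + X)**2))
C = 1/290 ≈ 0.0034483
G(Z, H) = -21*H + 8*Z
-439 + G(-8, T(0, 2))*C = -439 + (-21/(-1 + (5 + 2)**2) + 8*(-8))*(1/290) = -439 + (-21/(-1 + 7**2) - 64)*(1/290) = -439 + (-21/(-1 + 49) - 64)*(1/290) = -439 + (-21/48 - 64)*(1/290) = -439 + (-21*1/48 - 64)*(1/290) = -439 + (-7/16 - 64)*(1/290) = -439 - 1031/16*1/290 = -439 - 1031/4640 = -2037991/4640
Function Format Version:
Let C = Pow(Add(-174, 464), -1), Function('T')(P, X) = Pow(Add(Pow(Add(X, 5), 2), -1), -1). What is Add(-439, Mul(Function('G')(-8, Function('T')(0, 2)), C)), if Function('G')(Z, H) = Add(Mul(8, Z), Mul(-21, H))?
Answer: Rational(-2037991, 4640) ≈ -439.22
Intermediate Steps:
Function('T')(P, X) = Pow(Add(-1, Pow(Add(5, X), 2)), -1) (Function('T')(P, X) = Pow(Add(Pow(Add(5, X), 2), -1), -1) = Pow(Add(-1, Pow(Add(5, X), 2)), -1))
C = Rational(1, 290) (C = Pow(290, -1) = Rational(1, 290) ≈ 0.0034483)
Function('G')(Z, H) = Add(Mul(-21, H), Mul(8, Z))
Add(-439, Mul(Function('G')(-8, Function('T')(0, 2)), C)) = Add(-439, Mul(Add(Mul(-21, Pow(Add(-1, Pow(Add(5, 2), 2)), -1)), Mul(8, -8)), Rational(1, 290))) = Add(-439, Mul(Add(Mul(-21, Pow(Add(-1, Pow(7, 2)), -1)), -64), Rational(1, 290))) = Add(-439, Mul(Add(Mul(-21, Pow(Add(-1, 49), -1)), -64), Rational(1, 290))) = Add(-439, Mul(Add(Mul(-21, Pow(48, -1)), -64), Rational(1, 290))) = Add(-439, Mul(Add(Mul(-21, Rational(1, 48)), -64), Rational(1, 290))) = Add(-439, Mul(Add(Rational(-7, 16), -64), Rational(1, 290))) = Add(-439, Mul(Rational(-1031, 16), Rational(1, 290))) = Add(-439, Rational(-1031, 4640)) = Rational(-2037991, 4640)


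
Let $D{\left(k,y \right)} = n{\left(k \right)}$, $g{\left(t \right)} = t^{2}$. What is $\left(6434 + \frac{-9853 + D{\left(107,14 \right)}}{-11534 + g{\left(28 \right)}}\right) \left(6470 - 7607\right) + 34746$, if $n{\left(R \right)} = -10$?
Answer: $- \frac{78278868231}{10750} \approx -7.2818 \cdot 10^{6}$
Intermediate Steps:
$D{\left(k,y \right)} = -10$
$\left(6434 + \frac{-9853 + D{\left(107,14 \right)}}{-11534 + g{\left(28 \right)}}\right) \left(6470 - 7607\right) + 34746 = \left(6434 + \frac{-9853 - 10}{-11534 + 28^{2}}\right) \left(6470 - 7607\right) + 34746 = \left(6434 - \frac{9863}{-11534 + 784}\right) \left(-1137\right) + 34746 = \left(6434 - \frac{9863}{-10750}\right) \left(-1137\right) + 34746 = \left(6434 - - \frac{9863}{10750}\right) \left(-1137\right) + 34746 = \left(6434 + \frac{9863}{10750}\right) \left(-1137\right) + 34746 = \frac{69175363}{10750} \left(-1137\right) + 34746 = - \frac{78652387731}{10750} + 34746 = - \frac{78278868231}{10750}$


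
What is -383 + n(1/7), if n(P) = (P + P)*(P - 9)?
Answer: -18891/49 ≈ -385.53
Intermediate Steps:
n(P) = 2*P*(-9 + P) (n(P) = (2*P)*(-9 + P) = 2*P*(-9 + P))
-383 + n(1/7) = -383 + 2*(-9 + 1/7)/7 = -383 + 2*(⅐)*(-9 + ⅐) = -383 + 2*(⅐)*(-62/7) = -383 - 124/49 = -18891/49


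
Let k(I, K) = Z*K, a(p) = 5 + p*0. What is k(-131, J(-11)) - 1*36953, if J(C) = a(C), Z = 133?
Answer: -36288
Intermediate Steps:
a(p) = 5 (a(p) = 5 + 0 = 5)
J(C) = 5
k(I, K) = 133*K
k(-131, J(-11)) - 1*36953 = 133*5 - 1*36953 = 665 - 36953 = -36288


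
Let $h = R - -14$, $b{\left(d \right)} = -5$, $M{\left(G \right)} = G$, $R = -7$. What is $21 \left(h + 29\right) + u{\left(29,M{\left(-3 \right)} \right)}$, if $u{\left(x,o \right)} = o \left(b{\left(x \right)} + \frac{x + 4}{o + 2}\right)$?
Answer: $870$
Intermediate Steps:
$h = 7$ ($h = -7 - -14 = -7 + 14 = 7$)
$u{\left(x,o \right)} = o \left(-5 + \frac{4 + x}{2 + o}\right)$ ($u{\left(x,o \right)} = o \left(-5 + \frac{x + 4}{o + 2}\right) = o \left(-5 + \frac{4 + x}{2 + o}\right)$)
$21 \left(h + 29\right) + u{\left(29,M{\left(-3 \right)} \right)} = 21 \left(7 + 29\right) - \frac{3 \left(-6 + 29 - -15\right)}{2 - 3} = 21 \cdot 36 - \frac{3 \left(-6 + 29 + 15\right)}{-1} = 756 - \left(-3\right) 38 = 756 + 114 = 870$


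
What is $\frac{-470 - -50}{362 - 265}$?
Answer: $- \frac{420}{97} \approx -4.3299$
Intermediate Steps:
$\frac{-470 - -50}{362 - 265} = \frac{-470 + \left(-95 + 145\right)}{97} = \left(-470 + 50\right) \frac{1}{97} = \left(-420\right) \frac{1}{97} = - \frac{420}{97}$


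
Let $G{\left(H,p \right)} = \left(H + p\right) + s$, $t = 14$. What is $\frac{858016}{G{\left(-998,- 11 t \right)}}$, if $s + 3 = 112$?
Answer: $- \frac{858016}{1043} \approx -822.64$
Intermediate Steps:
$s = 109$ ($s = -3 + 112 = 109$)
$G{\left(H,p \right)} = 109 + H + p$ ($G{\left(H,p \right)} = \left(H + p\right) + 109 = 109 + H + p$)
$\frac{858016}{G{\left(-998,- 11 t \right)}} = \frac{858016}{109 - 998 - 154} = \frac{858016}{-1043} = 858016 \left(- \frac{1}{1043}\right) = - \frac{858016}{1043}$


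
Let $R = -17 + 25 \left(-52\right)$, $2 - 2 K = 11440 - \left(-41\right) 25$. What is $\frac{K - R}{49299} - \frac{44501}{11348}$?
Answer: $- \frac{2249624545}{559445052} \approx -4.0212$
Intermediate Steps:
$K = - \frac{12463}{2}$ ($K = 1 - \frac{11440 - \left(-41\right) 25}{2} = 1 - \frac{11440 - -1025}{2} = 1 - \frac{11440 + 1025}{2} = 1 - \frac{12465}{2} = - \frac{12463}{2} \approx -6231.5$)
$R = -1317$ ($R = -17 - 1300 = -1317$)
$\frac{K - R}{49299} - \frac{44501}{11348} = \frac{- \frac{12463}{2} - -1317}{49299} - \frac{44501}{11348} = \left(- \frac{12463}{2} + 1317\right) \frac{1}{49299} - \frac{44501}{11348} = \left(- \frac{9829}{2}\right) \frac{1}{49299} - \frac{44501}{11348} = - \frac{9829}{98598} - \frac{44501}{11348} = - \frac{2249624545}{559445052}$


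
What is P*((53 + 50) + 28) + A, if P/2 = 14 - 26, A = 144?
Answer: -3000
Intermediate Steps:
P = -24 (P = 2*(14 - 26) = 2*(-12) = -24)
P*((53 + 50) + 28) + A = -24*((53 + 50) + 28) + 144 = -24*(103 + 28) + 144 = -24*131 + 144 = -3144 + 144 = -3000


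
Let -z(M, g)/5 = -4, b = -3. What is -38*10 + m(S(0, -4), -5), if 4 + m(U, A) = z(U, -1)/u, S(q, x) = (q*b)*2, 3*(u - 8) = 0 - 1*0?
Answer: -763/2 ≈ -381.50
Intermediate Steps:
z(M, g) = 20 (z(M, g) = -5*(-4) = 20)
u = 8 (u = 8 + (0 - 1*0)/3 = 8 + (0 + 0)/3 = 8 + (1/3)*0 = 8 + 0 = 8)
S(q, x) = -6*q (S(q, x) = (q*(-3))*2 = -3*q*2 = -6*q)
m(U, A) = -3/2 (m(U, A) = -4 + 20/8 = -4 + 20*(1/8) = -4 + 5/2 = -3/2)
-38*10 + m(S(0, -4), -5) = -38*10 - 3/2 = -380 - 3/2 = -763/2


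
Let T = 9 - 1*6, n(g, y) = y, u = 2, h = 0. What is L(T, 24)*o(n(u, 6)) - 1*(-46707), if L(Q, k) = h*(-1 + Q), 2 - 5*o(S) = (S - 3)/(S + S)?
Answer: 46707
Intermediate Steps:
o(S) = ⅖ - (-3 + S)/(10*S) (o(S) = ⅖ - (S - 3)/(5*(S + S)) = ⅖ - (-3 + S)/(5*(2*S)) = ⅖ - (-3 + S)*1/(2*S)/5 = ⅖ - (-3 + S)/(10*S))
T = 3 (T = 9 - 6 = 3)
L(Q, k) = 0 (L(Q, k) = 0*(-1 + Q) = 0)
L(T, 24)*o(n(u, 6)) - 1*(-46707) = 0*((3/10)*(1 + 6)/6) - 1*(-46707) = 0*((3/10)*(⅙)*7) + 46707 = 0*(7/20) + 46707 = 0 + 46707 = 46707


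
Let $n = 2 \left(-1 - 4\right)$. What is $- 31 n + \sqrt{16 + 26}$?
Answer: $310 + \sqrt{42} \approx 316.48$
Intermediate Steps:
$n = -10$ ($n = 2 \left(-5\right) = -10$)
$- 31 n + \sqrt{16 + 26} = \left(-31\right) \left(-10\right) + \sqrt{16 + 26} = 310 + \sqrt{42}$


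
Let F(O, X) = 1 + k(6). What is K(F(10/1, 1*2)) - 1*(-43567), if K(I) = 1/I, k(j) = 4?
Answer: 217836/5 ≈ 43567.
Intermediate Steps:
F(O, X) = 5 (F(O, X) = 1 + 4 = 5)
K(F(10/1, 1*2)) - 1*(-43567) = 1/5 - 1*(-43567) = ⅕ + 43567 = 217836/5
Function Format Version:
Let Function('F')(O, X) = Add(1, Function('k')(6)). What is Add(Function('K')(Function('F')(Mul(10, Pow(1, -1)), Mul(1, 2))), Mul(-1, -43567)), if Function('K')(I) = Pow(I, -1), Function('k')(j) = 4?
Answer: Rational(217836, 5) ≈ 43567.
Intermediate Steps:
Function('F')(O, X) = 5 (Function('F')(O, X) = Add(1, 4) = 5)
Add(Function('K')(Function('F')(Mul(10, Pow(1, -1)), Mul(1, 2))), Mul(-1, -43567)) = Add(Pow(5, -1), Mul(-1, -43567)) = Add(Rational(1, 5), 43567) = Rational(217836, 5)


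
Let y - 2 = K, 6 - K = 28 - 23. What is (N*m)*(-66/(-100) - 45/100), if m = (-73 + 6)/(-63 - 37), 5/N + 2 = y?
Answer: 1407/2000 ≈ 0.70350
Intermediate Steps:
K = 1 (K = 6 - (28 - 23) = 6 - 1*5 = 6 - 5 = 1)
y = 3 (y = 2 + 1 = 3)
N = 5 (N = 5/(-2 + 3) = 5/1 = 5*1 = 5)
m = 67/100 (m = -67/(-100) = -67*(-1/100) = 67/100 ≈ 0.67000)
(N*m)*(-66/(-100) - 45/100) = (5*(67/100))*(-66/(-100) - 45/100) = 67*(-66*(-1/100) - 45*1/100)/20 = 67*(33/50 - 9/20)/20 = (67/20)*(21/100) = 1407/2000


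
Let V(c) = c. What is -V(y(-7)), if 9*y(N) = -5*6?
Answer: 10/3 ≈ 3.3333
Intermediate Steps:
y(N) = -10/3 (y(N) = (-5*6)/9 = (⅑)*(-30) = -10/3)
-V(y(-7)) = -1*(-10/3) = 10/3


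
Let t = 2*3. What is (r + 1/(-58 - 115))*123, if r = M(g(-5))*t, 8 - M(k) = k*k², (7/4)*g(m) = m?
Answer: 1371687267/59339 ≈ 23116.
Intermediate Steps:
t = 6
g(m) = 4*m/7
M(k) = 8 - k³ (M(k) = 8 - k*k² = 8 - k³)
r = 64464/343 (r = (8 - ((4/7)*(-5))³)*6 = (8 - (-20/7)³)*6 = (8 - 1*(-8000/343))*6 = (8 + 8000/343)*6 = (10744/343)*6 = 64464/343 ≈ 187.94)
(r + 1/(-58 - 115))*123 = (64464/343 + 1/(-58 - 115))*123 = (64464/343 + 1/(-173))*123 = (64464/343 - 1/173)*123 = (11151929/59339)*123 = 1371687267/59339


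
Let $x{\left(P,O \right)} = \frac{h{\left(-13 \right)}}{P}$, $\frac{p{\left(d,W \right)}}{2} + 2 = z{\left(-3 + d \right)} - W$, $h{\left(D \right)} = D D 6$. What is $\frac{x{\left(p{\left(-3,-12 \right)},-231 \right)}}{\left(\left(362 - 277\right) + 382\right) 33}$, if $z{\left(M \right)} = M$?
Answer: $\frac{169}{20548} \approx 0.0082247$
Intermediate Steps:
$h{\left(D \right)} = 6 D^{2}$ ($h{\left(D \right)} = D^{2} \cdot 6 = 6 D^{2}$)
$p{\left(d,W \right)} = -10 - 2 W + 2 d$ ($p{\left(d,W \right)} = -4 + 2 \left(\left(-3 + d\right) - W\right) = -4 + 2 \left(-3 + d - W\right) = -4 - \left(6 - 2 d + 2 W\right) = -10 - 2 W + 2 d$)
$x{\left(P,O \right)} = \frac{1014}{P}$ ($x{\left(P,O \right)} = \frac{6 \left(-13\right)^{2}}{P} = \frac{6 \cdot 169}{P} = \frac{1014}{P}$)
$\frac{x{\left(p{\left(-3,-12 \right)},-231 \right)}}{\left(\left(362 - 277\right) + 382\right) 33} = \frac{1014 \frac{1}{-10 - -24 + 2 \left(-3\right)}}{\left(\left(362 - 277\right) + 382\right) 33} = \frac{1014 \frac{1}{-10 + 24 - 6}}{\left(85 + 382\right) 33} = \frac{1014 \cdot \frac{1}{8}}{467 \cdot 33} = \frac{1014 \cdot \frac{1}{8}}{15411} = \frac{507}{4} \cdot \frac{1}{15411} = \frac{169}{20548}$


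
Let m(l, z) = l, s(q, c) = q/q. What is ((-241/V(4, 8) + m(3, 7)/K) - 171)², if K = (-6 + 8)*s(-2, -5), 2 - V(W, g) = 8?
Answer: 150544/9 ≈ 16727.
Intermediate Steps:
s(q, c) = 1
V(W, g) = -6 (V(W, g) = 2 - 1*8 = 2 - 8 = -6)
K = 2 (K = (-6 + 8)*1 = 2*1 = 2)
((-241/V(4, 8) + m(3, 7)/K) - 171)² = ((-241/(-6) + 3/2) - 171)² = ((-241*(-⅙) + 3*(½)) - 171)² = ((241/6 + 3/2) - 171)² = (125/3 - 171)² = (-388/3)² = 150544/9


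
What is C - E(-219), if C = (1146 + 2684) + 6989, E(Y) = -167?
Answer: 10986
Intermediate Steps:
C = 10819 (C = 3830 + 6989 = 10819)
C - E(-219) = 10819 - 1*(-167) = 10819 + 167 = 10986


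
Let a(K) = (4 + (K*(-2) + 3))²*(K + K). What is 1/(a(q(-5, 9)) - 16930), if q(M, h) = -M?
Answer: -1/16840 ≈ -5.9382e-5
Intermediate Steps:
a(K) = 2*K*(7 - 2*K)² (a(K) = (4 + (-2*K + 3))²*(2*K) = (4 + (3 - 2*K))²*(2*K) = (7 - 2*K)²*(2*K) = 2*K*(7 - 2*K)²)
1/(a(q(-5, 9)) - 16930) = 1/(2*(-1*(-5))*(-7 + 2*(-1*(-5)))² - 16930) = 1/(2*5*(-7 + 2*5)² - 16930) = 1/(2*5*(-7 + 10)² - 16930) = 1/(2*5*3² - 16930) = 1/(2*5*9 - 16930) = 1/(90 - 16930) = 1/(-16840) = -1/16840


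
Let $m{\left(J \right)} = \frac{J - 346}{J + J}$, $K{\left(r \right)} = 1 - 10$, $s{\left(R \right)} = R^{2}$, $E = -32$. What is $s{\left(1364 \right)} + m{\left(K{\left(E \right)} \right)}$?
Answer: $\frac{33489283}{18} \approx 1.8605 \cdot 10^{6}$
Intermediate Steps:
$K{\left(r \right)} = -9$ ($K{\left(r \right)} = 1 - 10 = -9$)
$m{\left(J \right)} = \frac{-346 + J}{2 J}$
$s{\left(1364 \right)} + m{\left(K{\left(E \right)} \right)} = 1364^{2} + \frac{-346 - 9}{2 \left(-9\right)} = 1860496 + \frac{1}{2} \left(- \frac{1}{9}\right) \left(-355\right) = 1860496 + \frac{355}{18} = \frac{33489283}{18}$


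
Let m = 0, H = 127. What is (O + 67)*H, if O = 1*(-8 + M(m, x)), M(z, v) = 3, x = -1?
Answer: 7874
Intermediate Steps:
O = -5 (O = 1*(-8 + 3) = 1*(-5) = -5)
(O + 67)*H = (-5 + 67)*127 = 62*127 = 7874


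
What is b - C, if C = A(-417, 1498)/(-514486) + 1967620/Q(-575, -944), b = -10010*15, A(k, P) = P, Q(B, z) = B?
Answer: -620092544469/4226135 ≈ -1.4673e+5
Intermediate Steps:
b = -150150 (b = -1*150150 = -150150)
C = -14461625781/4226135 (C = 1498/(-514486) + 1967620/(-575) = 1498*(-1/514486) + 1967620*(-1/575) = -107/36749 - 393524/115 = -14461625781/4226135 ≈ -3421.9)
b - C = -150150 - 1*(-14461625781/4226135) = -150150 + 14461625781/4226135 = -620092544469/4226135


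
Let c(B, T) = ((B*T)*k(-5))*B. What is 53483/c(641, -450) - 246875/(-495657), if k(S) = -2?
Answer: 3382190052253/6788534793900 ≈ 0.49822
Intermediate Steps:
c(B, T) = -2*T*B² (c(B, T) = ((B*T)*(-2))*B = (-2*B*T)*B = -2*T*B²)
53483/c(641, -450) - 246875/(-495657) = 53483/((-2*(-450)*641²)) - 246875/(-495657) = 53483/((-2*(-450)*410881)) - 246875*(-1/495657) = 53483/369792900 + 246875/495657 = 3382190052253/6788534793900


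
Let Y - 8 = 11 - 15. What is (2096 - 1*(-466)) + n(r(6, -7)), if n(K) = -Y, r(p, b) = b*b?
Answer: 2558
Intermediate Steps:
Y = 4 (Y = 8 + (11 - 15) = 8 - 4 = 4)
r(p, b) = b²
n(K) = -4 (n(K) = -1*4 = -4)
(2096 - 1*(-466)) + n(r(6, -7)) = (2096 - 1*(-466)) - 4 = (2096 + 466) - 4 = 2562 - 4 = 2558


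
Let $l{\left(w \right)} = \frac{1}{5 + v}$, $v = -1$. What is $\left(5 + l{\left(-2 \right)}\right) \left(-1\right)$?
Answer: $- \frac{21}{4} \approx -5.25$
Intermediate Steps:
$l{\left(w \right)} = \frac{1}{4}$ ($l{\left(w \right)} = \frac{1}{5 - 1} = \frac{1}{4}$)
$\left(5 + l{\left(-2 \right)}\right) \left(-1\right) = \left(5 + \frac{1}{4}\right) \left(-1\right) = \frac{21}{4} \left(-1\right) = - \frac{21}{4}$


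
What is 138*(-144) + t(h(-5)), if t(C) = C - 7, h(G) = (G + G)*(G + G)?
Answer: -19779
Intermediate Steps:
h(G) = 4*G² (h(G) = (2*G)*(2*G) = 4*G²)
t(C) = -7 + C
138*(-144) + t(h(-5)) = 138*(-144) + (-7 + 4*(-5)²) = -19872 + (-7 + 4*25) = -19872 + (-7 + 100) = -19872 + 93 = -19779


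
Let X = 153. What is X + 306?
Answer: 459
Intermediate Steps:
X + 306 = 153 + 306 = 459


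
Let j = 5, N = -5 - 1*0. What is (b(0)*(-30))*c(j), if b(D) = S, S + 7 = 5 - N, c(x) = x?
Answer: -450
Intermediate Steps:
N = -5 (N = -5 + 0 = -5)
S = 3 (S = -7 + (5 - 1*(-5)) = -7 + (5 + 5) = -7 + 10 = 3)
b(D) = 3
(b(0)*(-30))*c(j) = (3*(-30))*5 = -90*5 = -450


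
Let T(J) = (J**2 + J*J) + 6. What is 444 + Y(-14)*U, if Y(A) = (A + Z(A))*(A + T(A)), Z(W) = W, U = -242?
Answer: 2602428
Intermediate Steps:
T(J) = 6 + 2*J**2 (T(J) = (J**2 + J**2) + 6 = 2*J**2 + 6 = 6 + 2*J**2)
Y(A) = 2*A*(6 + A + 2*A**2) (Y(A) = (A + A)*(A + (6 + 2*A**2)) = (2*A)*(6 + A + 2*A**2) = 2*A*(6 + A + 2*A**2))
444 + Y(-14)*U = 444 + (2*(-14)*(6 - 14 + 2*(-14)**2))*(-242) = 444 + (2*(-14)*(6 - 14 + 2*196))*(-242) = 444 + (2*(-14)*(6 - 14 + 392))*(-242) = 444 + (2*(-14)*384)*(-242) = 444 - 10752*(-242) = 444 + 2601984 = 2602428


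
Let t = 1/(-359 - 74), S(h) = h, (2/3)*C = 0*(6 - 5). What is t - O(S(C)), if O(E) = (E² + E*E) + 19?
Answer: -8228/433 ≈ -19.002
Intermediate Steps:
C = 0 (C = 3*(0*(6 - 5))/2 = 3*(0*1)/2 = (3/2)*0 = 0)
t = -1/433 (t = 1/(-433) = -1/433 ≈ -0.0023095)
O(E) = 19 + 2*E² (O(E) = (E² + E²) + 19 = 2*E² + 19 = 19 + 2*E²)
t - O(S(C)) = -1/433 - (19 + 2*0²) = -1/433 - (19 + 2*0) = -1/433 - (19 + 0) = -1/433 - 1*19 = -1/433 - 19 = -8228/433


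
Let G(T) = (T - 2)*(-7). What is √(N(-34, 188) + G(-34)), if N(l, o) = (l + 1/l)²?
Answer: √1629961/34 ≈ 37.550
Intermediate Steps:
G(T) = 14 - 7*T (G(T) = (-2 + T)*(-7) = 14 - 7*T)
√(N(-34, 188) + G(-34)) = √((1 + (-34)²)²/(-34)² + (14 - 7*(-34))) = √((1 + 1156)²/1156 + (14 + 238)) = √((1/1156)*1157² + 252) = √((1/1156)*1338649 + 252) = √(1338649/1156 + 252) = √(1629961/1156) = √1629961/34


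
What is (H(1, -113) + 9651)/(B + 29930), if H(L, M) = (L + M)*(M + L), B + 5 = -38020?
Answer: -4439/1619 ≈ -2.7418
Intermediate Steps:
B = -38025 (B = -5 - 38020 = -38025)
H(L, M) = (L + M)² (H(L, M) = (L + M)*(L + M) = (L + M)²)
(H(1, -113) + 9651)/(B + 29930) = ((1 - 113)² + 9651)/(-38025 + 29930) = ((-112)² + 9651)/(-8095) = (12544 + 9651)*(-1/8095) = 22195*(-1/8095) = -4439/1619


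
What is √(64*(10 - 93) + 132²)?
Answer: 4*√757 ≈ 110.05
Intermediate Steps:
√(64*(10 - 93) + 132²) = √(64*(-83) + 17424) = √(-5312 + 17424) = √12112 = 4*√757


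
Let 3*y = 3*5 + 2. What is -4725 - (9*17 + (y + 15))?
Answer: -14696/3 ≈ -4898.7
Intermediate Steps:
y = 17/3 (y = (3*5 + 2)/3 = (15 + 2)/3 = (⅓)*17 = 17/3 ≈ 5.6667)
-4725 - (9*17 + (y + 15)) = -4725 - (9*17 + (17/3 + 15)) = -4725 - (153 + 62/3) = -4725 - 1*521/3 = -4725 - 521/3 = -14696/3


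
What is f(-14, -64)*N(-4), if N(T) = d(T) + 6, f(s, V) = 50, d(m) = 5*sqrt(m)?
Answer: 300 + 500*I ≈ 300.0 + 500.0*I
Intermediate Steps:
N(T) = 6 + 5*sqrt(T) (N(T) = 5*sqrt(T) + 6 = 6 + 5*sqrt(T))
f(-14, -64)*N(-4) = 50*(6 + 5*sqrt(-4)) = 50*(6 + 5*(2*I)) = 50*(6 + 10*I) = 300 + 500*I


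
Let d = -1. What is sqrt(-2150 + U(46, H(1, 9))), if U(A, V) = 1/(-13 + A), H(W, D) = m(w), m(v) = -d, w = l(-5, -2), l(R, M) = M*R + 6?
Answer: I*sqrt(2341317)/33 ≈ 46.368*I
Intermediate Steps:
l(R, M) = 6 + M*R
w = 16 (w = 6 - 2*(-5) = 6 + 10 = 16)
m(v) = 1 (m(v) = -1*(-1) = 1)
H(W, D) = 1
sqrt(-2150 + U(46, H(1, 9))) = sqrt(-2150 + 1/(-13 + 46)) = sqrt(-2150 + 1/33) = sqrt(-70949/33) = I*sqrt(2341317)/33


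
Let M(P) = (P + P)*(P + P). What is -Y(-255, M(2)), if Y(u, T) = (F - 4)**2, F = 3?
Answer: -1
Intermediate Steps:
M(P) = 4*P**2 (M(P) = (2*P)*(2*P) = 4*P**2)
Y(u, T) = 1 (Y(u, T) = (3 - 4)**2 = (-1)**2 = 1)
-Y(-255, M(2)) = -1*1 = -1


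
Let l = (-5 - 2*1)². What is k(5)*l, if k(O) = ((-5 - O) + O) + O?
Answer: 0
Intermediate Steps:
k(O) = -5 + O
l = 49 (l = (-5 - 2)² = (-7)² = 49)
k(5)*l = (-5 + 5)*49 = 0*49 = 0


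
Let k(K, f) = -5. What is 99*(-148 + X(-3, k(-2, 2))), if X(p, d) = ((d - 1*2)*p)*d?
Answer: -25047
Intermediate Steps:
X(p, d) = d*p*(-2 + d) (X(p, d) = ((d - 2)*p)*d = ((-2 + d)*p)*d = (p*(-2 + d))*d = d*p*(-2 + d))
99*(-148 + X(-3, k(-2, 2))) = 99*(-148 - 5*(-3)*(-2 - 5)) = 99*(-148 - 5*(-3)*(-7)) = 99*(-148 - 105) = 99*(-253) = -25047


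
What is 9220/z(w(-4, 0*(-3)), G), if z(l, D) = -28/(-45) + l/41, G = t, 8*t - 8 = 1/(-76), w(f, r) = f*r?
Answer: 103725/7 ≈ 14818.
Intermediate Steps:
t = 607/608 (t = 1 + (1/8)/(-76) = 1 + (1/8)*(-1/76) = 1 - 1/608 = 607/608 ≈ 0.99835)
G = 607/608 ≈ 0.99835
z(l, D) = 28/45 + l/41 (z(l, D) = -28*(-1/45) + l*(1/41) = 28/45 + l/41)
9220/z(w(-4, 0*(-3)), G) = 9220/(28/45 + (-0*(-3))/41) = 9220/(28/45 + (-4*0)/41) = 9220/(28/45 + (1/41)*0) = 9220/(28/45 + 0) = 9220/(28/45) = 9220*(45/28) = 103725/7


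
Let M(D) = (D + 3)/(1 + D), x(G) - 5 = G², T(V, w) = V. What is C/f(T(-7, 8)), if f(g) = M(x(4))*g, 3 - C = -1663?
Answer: -1309/6 ≈ -218.17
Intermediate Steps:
x(G) = 5 + G²
M(D) = (3 + D)/(1 + D)
C = 1666 (C = 3 - 1*(-1663) = 3 + 1663 = 1666)
f(g) = 12*g/11 (f(g) = ((3 + (5 + 4²))/(1 + (5 + 4²)))*g = ((3 + (5 + 16))/(1 + (5 + 16)))*g = ((3 + 21)/(1 + 21))*g = (24/22)*g = ((1/22)*24)*g = 12*g/11)
C/f(T(-7, 8)) = 1666/(((12/11)*(-7))) = 1666/(-84/11) = 1666*(-11/84) = -1309/6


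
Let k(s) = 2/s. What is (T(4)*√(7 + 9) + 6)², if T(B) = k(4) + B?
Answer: 576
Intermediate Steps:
T(B) = ½ + B (T(B) = 2/4 + B = 2*(¼) + B = ½ + B)
(T(4)*√(7 + 9) + 6)² = ((½ + 4)*√(7 + 9) + 6)² = (9*√16/2 + 6)² = ((9/2)*4 + 6)² = (18 + 6)² = 24² = 576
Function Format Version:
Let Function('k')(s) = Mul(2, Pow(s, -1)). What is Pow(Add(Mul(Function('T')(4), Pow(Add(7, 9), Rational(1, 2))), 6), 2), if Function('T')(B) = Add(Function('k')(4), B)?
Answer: 576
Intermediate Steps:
Function('T')(B) = Add(Rational(1, 2), B) (Function('T')(B) = Add(Mul(2, Pow(4, -1)), B) = Add(Mul(2, Rational(1, 4)), B) = Add(Rational(1, 2), B))
Pow(Add(Mul(Function('T')(4), Pow(Add(7, 9), Rational(1, 2))), 6), 2) = Pow(Add(Mul(Add(Rational(1, 2), 4), Pow(Add(7, 9), Rational(1, 2))), 6), 2) = Pow(Add(Mul(Rational(9, 2), Pow(16, Rational(1, 2))), 6), 2) = Pow(Add(Mul(Rational(9, 2), 4), 6), 2) = Pow(Add(18, 6), 2) = Pow(24, 2) = 576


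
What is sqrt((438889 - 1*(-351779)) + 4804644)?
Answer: 4*sqrt(349707) ≈ 2365.4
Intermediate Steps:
sqrt((438889 - 1*(-351779)) + 4804644) = sqrt((438889 + 351779) + 4804644) = sqrt(790668 + 4804644) = sqrt(5595312) = 4*sqrt(349707)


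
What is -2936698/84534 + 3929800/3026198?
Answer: -305529567893/9136307919 ≈ -33.441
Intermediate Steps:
-2936698/84534 + 3929800/3026198 = -2936698*1/84534 + 3929800*(1/3026198) = -1468349/42267 + 280700/216157 = -305529567893/9136307919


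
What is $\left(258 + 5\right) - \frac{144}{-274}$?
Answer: $\frac{36103}{137} \approx 263.53$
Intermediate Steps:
$\left(258 + 5\right) - \frac{144}{-274} = 263 - - \frac{72}{137} = 263 + \frac{72}{137} = \frac{36103}{137}$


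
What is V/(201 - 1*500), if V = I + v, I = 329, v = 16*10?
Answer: -489/299 ≈ -1.6355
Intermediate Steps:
v = 160
V = 489 (V = 329 + 160 = 489)
V/(201 - 1*500) = 489/(201 - 1*500) = 489/(201 - 500) = 489/(-299) = 489*(-1/299) = -489/299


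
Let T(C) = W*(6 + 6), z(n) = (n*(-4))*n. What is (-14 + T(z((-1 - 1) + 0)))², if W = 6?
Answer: 3364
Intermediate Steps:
z(n) = -4*n² (z(n) = (-4*n)*n = -4*n²)
T(C) = 72 (T(C) = 6*(6 + 6) = 6*12 = 72)
(-14 + T(z((-1 - 1) + 0)))² = (-14 + 72)² = 58² = 3364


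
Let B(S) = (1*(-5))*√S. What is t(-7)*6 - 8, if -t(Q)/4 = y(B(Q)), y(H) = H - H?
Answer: -8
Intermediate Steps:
B(S) = -5*√S
y(H) = 0
t(Q) = 0 (t(Q) = -4*0 = 0)
t(-7)*6 - 8 = 0*6 - 8 = 0 - 8 = -8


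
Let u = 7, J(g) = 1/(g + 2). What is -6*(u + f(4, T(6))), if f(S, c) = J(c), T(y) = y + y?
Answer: -297/7 ≈ -42.429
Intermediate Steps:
J(g) = 1/(2 + g)
T(y) = 2*y
f(S, c) = 1/(2 + c)
-6*(u + f(4, T(6))) = -6*(7 + 1/(2 + 2*6)) = -6*(7 + 1/(2 + 12)) = -6*(7 + 1/14) = -6*99/14 = -297/7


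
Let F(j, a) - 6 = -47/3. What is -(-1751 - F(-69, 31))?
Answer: 5224/3 ≈ 1741.3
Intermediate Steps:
F(j, a) = -29/3 (F(j, a) = 6 - 47/3 = -29/3)
-(-1751 - F(-69, 31)) = -(-1751 - 1*(-29/3)) = -(-1751 + 29/3) = -1*(-5224/3) = 5224/3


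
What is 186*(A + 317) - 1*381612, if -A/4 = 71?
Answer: -375474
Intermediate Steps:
A = -284 (A = -4*71 = -284)
186*(A + 317) - 1*381612 = 186*(-284 + 317) - 1*381612 = 186*33 - 381612 = 6138 - 381612 = -375474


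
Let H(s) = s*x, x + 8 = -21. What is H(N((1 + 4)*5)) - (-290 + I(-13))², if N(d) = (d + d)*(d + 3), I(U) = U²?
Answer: -55241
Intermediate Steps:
x = -29 (x = -8 - 21 = -29)
N(d) = 2*d*(3 + d) (N(d) = (2*d)*(3 + d) = 2*d*(3 + d))
H(s) = -29*s (H(s) = s*(-29) = -29*s)
H(N((1 + 4)*5)) - (-290 + I(-13))² = -58*(1 + 4)*5*(3 + (1 + 4)*5) - (-290 + (-13)²)² = -58*5*5*(3 + 5*5) - (-290 + 169)² = -58*25*(3 + 25) - 1*(-121)² = -58*25*28 - 1*14641 = -29*1400 - 14641 = -40600 - 14641 = -55241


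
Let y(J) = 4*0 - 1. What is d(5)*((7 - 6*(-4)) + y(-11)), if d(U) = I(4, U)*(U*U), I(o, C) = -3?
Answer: -2250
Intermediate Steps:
d(U) = -3*U² (d(U) = -3*U*U = -3*U²)
y(J) = -1 (y(J) = 0 - 1 = -1)
d(5)*((7 - 6*(-4)) + y(-11)) = (-3*5²)*((7 - 6*(-4)) - 1) = (-3*25)*((7 + 24) - 1) = -75*(31 - 1) = -75*30 = -2250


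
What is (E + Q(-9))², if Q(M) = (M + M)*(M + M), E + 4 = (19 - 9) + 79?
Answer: 167281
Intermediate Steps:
E = 85 (E = -4 + ((19 - 9) + 79) = -4 + (10 + 79) = -4 + 89 = 85)
Q(M) = 4*M² (Q(M) = (2*M)*(2*M) = 4*M²)
(E + Q(-9))² = (85 + 4*(-9)²)² = (85 + 4*81)² = (85 + 324)² = 409² = 167281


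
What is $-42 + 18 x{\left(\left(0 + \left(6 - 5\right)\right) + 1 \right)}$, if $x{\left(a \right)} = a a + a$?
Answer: $66$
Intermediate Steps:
$x{\left(a \right)} = a + a^{2}$ ($x{\left(a \right)} = a^{2} + a = a + a^{2}$)
$-42 + 18 x{\left(\left(0 + \left(6 - 5\right)\right) + 1 \right)} = -42 + 18 \left(\left(0 + \left(6 - 5\right)\right) + 1\right) \left(1 + \left(\left(0 + \left(6 - 5\right)\right) + 1\right)\right) = -42 + 18 \left(\left(0 + 1\right) + 1\right) \left(1 + \left(\left(0 + 1\right) + 1\right)\right) = -42 + 18 \left(1 + 1\right) \left(1 + \left(1 + 1\right)\right) = -42 + 18 \cdot 2 \left(1 + 2\right) = -42 + 18 \cdot 2 \cdot 3 = -42 + 18 \cdot 6 = -42 + 108 = 66$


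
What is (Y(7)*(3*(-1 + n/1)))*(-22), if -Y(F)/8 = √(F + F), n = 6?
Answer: 2640*√14 ≈ 9878.0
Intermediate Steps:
Y(F) = -8*√2*√F (Y(F) = -8*√(F + F) = -8*√2*√F)
(Y(7)*(3*(-1 + n/1)))*(-22) = ((-8*√2*√7)*(3*(-1 + 6/1)))*(-22) = ((-8*√14)*(3*(-1 + 6*1)))*(-22) = ((-8*√14)*(3*(-1 + 6)))*(-22) = ((-8*√14)*(3*5))*(-22) = (-8*√14*15)*(-22) = -120*√14*(-22) = 2640*√14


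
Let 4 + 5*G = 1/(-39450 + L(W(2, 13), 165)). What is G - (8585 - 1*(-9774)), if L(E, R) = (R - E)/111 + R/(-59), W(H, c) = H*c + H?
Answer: -23717949925867/1291841410 ≈ -18360.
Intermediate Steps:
W(H, c) = H + H*c
L(E, R) = -52*R/6549 - E/111 (L(E, R) = (R - E)*(1/111) + R*(-1/59) = (-E/111 + R/111) - R/59 = -52*R/6549 - E/111)
G = -1033479677/1291841410 (G = -⅘ + 1/(5*(-39450 + (-52/6549*165 - 2*(1 + 13)/111))) = -⅘ + 1/(5*(-39450 + (-2860/2183 - 2*14/111))) = -⅘ + 1/(5*(-39450 + (-2860/2183 - 1/111*28))) = -⅘ + 1/(5*(-39450 + (-2860/2183 - 28/111))) = -⅘ + 1/(5*(-39450 - 10232/6549)) = -⅘ + 1/(5*(-258368282/6549)) = -⅘ + (⅕)*(-6549/258368282) = -⅘ - 6549/1291841410 = -1033479677/1291841410 ≈ -0.80000)
G - (8585 - 1*(-9774)) = -1033479677/1291841410 - (8585 - 1*(-9774)) = -1033479677/1291841410 - (8585 + 9774) = -1033479677/1291841410 - 1*18359 = -1033479677/1291841410 - 18359 = -23717949925867/1291841410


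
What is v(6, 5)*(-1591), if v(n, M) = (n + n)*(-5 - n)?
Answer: 210012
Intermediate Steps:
v(n, M) = 2*n*(-5 - n) (v(n, M) = (2*n)*(-5 - n) = 2*n*(-5 - n))
v(6, 5)*(-1591) = -2*6*(5 + 6)*(-1591) = -2*6*11*(-1591) = -132*(-1591) = 210012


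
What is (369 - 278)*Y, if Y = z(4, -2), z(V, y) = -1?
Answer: -91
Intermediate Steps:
Y = -1
(369 - 278)*Y = (369 - 278)*(-1) = 91*(-1) = -91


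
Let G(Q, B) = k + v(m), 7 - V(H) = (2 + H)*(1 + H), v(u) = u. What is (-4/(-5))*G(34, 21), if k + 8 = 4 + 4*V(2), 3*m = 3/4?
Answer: -19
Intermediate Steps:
m = ¼ (m = (3/4)/3 = (3*(¼))/3 = (⅓)*(¾) = ¼ ≈ 0.25000)
V(H) = 7 - (1 + H)*(2 + H) (V(H) = 7 - (2 + H)*(1 + H) = 7 - (1 + H)*(2 + H))
k = -24 (k = -8 + (4 + 4*(5 - 1*2² - 3*2)) = -8 + (4 + 4*(5 - 1*4 - 6)) = -8 + (4 + 4*(5 - 4 - 6)) = -8 + (4 + 4*(-5)) = -8 + (4 - 20) = -8 - 16 = -24)
G(Q, B) = -95/4 (G(Q, B) = -24 + ¼ = -95/4)
(-4/(-5))*G(34, 21) = -4/(-5)*(-95/4) = -4*(-⅕)*(-95/4) = (⅘)*(-95/4) = -19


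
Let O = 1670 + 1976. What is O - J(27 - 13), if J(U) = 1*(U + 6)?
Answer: 3626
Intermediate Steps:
O = 3646
J(U) = 6 + U (J(U) = 1*(6 + U) = 6 + U)
O - J(27 - 13) = 3646 - (6 + (27 - 13)) = 3646 - (6 + 14) = 3646 - 1*20 = 3646 - 20 = 3626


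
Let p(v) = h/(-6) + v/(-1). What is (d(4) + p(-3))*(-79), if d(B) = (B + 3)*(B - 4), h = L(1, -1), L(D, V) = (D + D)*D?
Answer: -632/3 ≈ -210.67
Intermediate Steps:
L(D, V) = 2*D**2 (L(D, V) = (2*D)*D = 2*D**2)
h = 2 (h = 2*1**2 = 2*1 = 2)
p(v) = -1/3 - v (p(v) = 2/(-6) + v/(-1) = 2*(-1/6) + v*(-1) = -1/3 - v)
d(B) = (-4 + B)*(3 + B) (d(B) = (3 + B)*(-4 + B) = (-4 + B)*(3 + B))
(d(4) + p(-3))*(-79) = ((-12 + 4**2 - 1*4) + (-1/3 - 1*(-3)))*(-79) = ((-12 + 16 - 4) + (-1/3 + 3))*(-79) = (0 + 8/3)*(-79) = (8/3)*(-79) = -632/3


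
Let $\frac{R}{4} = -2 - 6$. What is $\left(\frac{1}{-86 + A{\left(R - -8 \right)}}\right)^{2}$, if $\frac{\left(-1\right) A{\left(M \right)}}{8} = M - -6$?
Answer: $\frac{1}{3364} \approx 0.00029727$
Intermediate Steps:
$R = -32$ ($R = 4 \left(-2 - 6\right) = 4 \left(-8\right) = -32$)
$A{\left(M \right)} = -48 - 8 M$ ($A{\left(M \right)} = - 8 \left(M - -6\right) = - 8 \left(M + 6\right) = - 8 \left(6 + M\right) = -48 - 8 M$)
$\left(\frac{1}{-86 + A{\left(R - -8 \right)}}\right)^{2} = \left(\frac{1}{-86 - \left(48 + 8 \left(-32 - -8\right)\right)}\right)^{2} = \left(\frac{1}{-86 - \left(48 + 8 \left(-32 + 8\right)\right)}\right)^{2} = \left(\frac{1}{-86 - -144}\right)^{2} = \left(\frac{1}{-86 + \left(-48 + 192\right)}\right)^{2} = \left(\frac{1}{-86 + 144}\right)^{2} = \left(\frac{1}{58}\right)^{2} = \frac{1}{3364}$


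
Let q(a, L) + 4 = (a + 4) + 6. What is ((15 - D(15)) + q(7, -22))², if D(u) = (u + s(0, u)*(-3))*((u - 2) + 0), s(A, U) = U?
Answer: 174724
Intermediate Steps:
q(a, L) = 6 + a (q(a, L) = -4 + ((a + 4) + 6) = -4 + ((4 + a) + 6) = -4 + (10 + a) = 6 + a)
D(u) = -2*u*(-2 + u) (D(u) = (u + u*(-3))*((u - 2) + 0) = (u - 3*u)*((-2 + u) + 0) = (-2*u)*(-2 + u) = -2*u*(-2 + u))
((15 - D(15)) + q(7, -22))² = ((15 - 2*15*(2 - 1*15)) + (6 + 7))² = ((15 - 2*15*(2 - 15)) + 13)² = ((15 - 2*15*(-13)) + 13)² = ((15 - 1*(-390)) + 13)² = ((15 + 390) + 13)² = (405 + 13)² = 418² = 174724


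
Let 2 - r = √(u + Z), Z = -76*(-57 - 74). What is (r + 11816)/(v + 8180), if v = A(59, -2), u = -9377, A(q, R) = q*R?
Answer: 5909/4031 - √579/8062 ≈ 1.4629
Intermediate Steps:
A(q, R) = R*q
v = -118 (v = -2*59 = -118)
Z = 9956 (Z = -76*(-131) = 9956)
r = 2 - √579 (r = 2 - √(-9377 + 9956) = 2 - √579 ≈ -22.062)
(r + 11816)/(v + 8180) = ((2 - √579) + 11816)/(-118 + 8180) = (11818 - √579)/8062 = (11818 - √579)*(1/8062) = 5909/4031 - √579/8062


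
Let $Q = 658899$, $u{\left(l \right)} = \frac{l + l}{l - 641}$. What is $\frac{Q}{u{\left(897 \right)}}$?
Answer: $\frac{28113024}{299} \approx 94024.0$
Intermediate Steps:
$u{\left(l \right)} = \frac{2 l}{-641 + l}$
$\frac{Q}{u{\left(897 \right)}} = \frac{658899}{2 \cdot 897 \frac{1}{-641 + 897}} = \frac{658899}{2 \cdot 897 \cdot \frac{1}{256}} = \frac{658899}{\frac{897}{128}} = 658899 \cdot \frac{128}{897} = \frac{28113024}{299}$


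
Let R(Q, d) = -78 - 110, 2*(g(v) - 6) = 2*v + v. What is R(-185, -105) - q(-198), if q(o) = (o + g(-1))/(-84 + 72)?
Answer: -1633/8 ≈ -204.13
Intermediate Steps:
g(v) = 6 + 3*v/2 (g(v) = 6 + (2*v + v)/2 = 6 + (3*v)/2 = 6 + 3*v/2)
R(Q, d) = -188
q(o) = -3/8 - o/12 (q(o) = (o + (6 + (3/2)*(-1)))/(-84 + 72) = (o + (6 - 3/2))/(-12) = (o + 9/2)*(-1/12) = (9/2 + o)*(-1/12) = -3/8 - o/12)
R(-185, -105) - q(-198) = -188 - (-3/8 - 1/12*(-198)) = -188 - (-3/8 + 33/2) = -188 - 1*129/8 = -188 - 129/8 = -1633/8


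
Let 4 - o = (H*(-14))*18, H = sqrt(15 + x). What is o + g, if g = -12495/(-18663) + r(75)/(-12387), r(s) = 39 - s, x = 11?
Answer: 120017973/25686509 + 252*sqrt(26) ≈ 1289.6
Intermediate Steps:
H = sqrt(26) (H = sqrt(15 + 11) = sqrt(26) ≈ 5.0990)
g = 17271937/25686509 (g = -12495/(-18663) + (39 - 1*75)/(-12387) = -12495*(-1/18663) + (39 - 75)*(-1/12387) = 4165/6221 - 36*(-1/12387) = 4165/6221 + 12/4129 = 17271937/25686509 ≈ 0.67241)
o = 4 + 252*sqrt(26) (o = 4 - sqrt(26)*(-14)*18 = 4 - (-14*sqrt(26))*18 = 4 - (-252)*sqrt(26) = 4 + 252*sqrt(26) ≈ 1289.0)
o + g = (4 + 252*sqrt(26)) + 17271937/25686509 = 120017973/25686509 + 252*sqrt(26)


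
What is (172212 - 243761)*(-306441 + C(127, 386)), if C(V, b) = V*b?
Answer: 18418072031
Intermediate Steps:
(172212 - 243761)*(-306441 + C(127, 386)) = (172212 - 243761)*(-306441 + 127*386) = -71549*(-306441 + 49022) = -71549*(-257419) = 18418072031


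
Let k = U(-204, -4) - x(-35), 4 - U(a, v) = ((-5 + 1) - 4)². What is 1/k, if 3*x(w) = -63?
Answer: -1/39 ≈ -0.025641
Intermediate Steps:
x(w) = -21 (x(w) = (⅓)*(-63) = -21)
U(a, v) = -60 (U(a, v) = 4 - ((-5 + 1) - 4)² = 4 - (-4 - 4)² = 4 - 1*(-8)² = 4 - 1*64 = 4 - 64 = -60)
k = -39 (k = -60 - 1*(-21) = -60 + 21 = -39)
1/k = 1/(-39) = -1/39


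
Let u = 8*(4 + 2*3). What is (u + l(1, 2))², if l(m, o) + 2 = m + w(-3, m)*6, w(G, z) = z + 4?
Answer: 11881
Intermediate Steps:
w(G, z) = 4 + z
l(m, o) = 22 + 7*m (l(m, o) = -2 + (m + (4 + m)*6) = -2 + (m + (24 + 6*m)) = -2 + (24 + 7*m) = 22 + 7*m)
u = 80 (u = 8*(4 + 6) = 8*10 = 80)
(u + l(1, 2))² = (80 + (22 + 7*1))² = (80 + (22 + 7))² = (80 + 29)² = 109² = 11881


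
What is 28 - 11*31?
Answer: -313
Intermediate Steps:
28 - 11*31 = 28 - 341 = -313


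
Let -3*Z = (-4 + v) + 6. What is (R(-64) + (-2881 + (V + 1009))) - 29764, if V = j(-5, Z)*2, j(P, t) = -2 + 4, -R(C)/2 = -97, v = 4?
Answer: -31438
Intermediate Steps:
R(C) = 194 (R(C) = -2*(-97) = 194)
Z = -2 (Z = -((-4 + 4) + 6)/3 = -(0 + 6)/3 = -1/3*6 = -2)
j(P, t) = 2
V = 4 (V = 2*2 = 4)
(R(-64) + (-2881 + (V + 1009))) - 29764 = (194 + (-2881 + (4 + 1009))) - 29764 = (194 + (-2881 + 1013)) - 29764 = (194 - 1868) - 29764 = -1674 - 29764 = -31438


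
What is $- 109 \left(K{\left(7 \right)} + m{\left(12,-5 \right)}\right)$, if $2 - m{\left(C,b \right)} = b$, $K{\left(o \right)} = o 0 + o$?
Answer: $-1526$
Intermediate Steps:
$K{\left(o \right)} = o$ ($K{\left(o \right)} = 0 + o = o$)
$m{\left(C,b \right)} = 2 - b$
$- 109 \left(K{\left(7 \right)} + m{\left(12,-5 \right)}\right) = - 109 \left(7 + \left(2 - -5\right)\right) = - 109 \left(7 + \left(2 + 5\right)\right) = - 109 \left(7 + 7\right) = \left(-109\right) 14 = -1526$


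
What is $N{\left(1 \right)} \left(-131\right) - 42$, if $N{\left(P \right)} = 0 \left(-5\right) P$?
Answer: $-42$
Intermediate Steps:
$N{\left(P \right)} = 0$ ($N{\left(P \right)} = 0 P = 0$)
$N{\left(1 \right)} \left(-131\right) - 42 = 0 \left(-131\right) - 42 = 0 - 42 = -42$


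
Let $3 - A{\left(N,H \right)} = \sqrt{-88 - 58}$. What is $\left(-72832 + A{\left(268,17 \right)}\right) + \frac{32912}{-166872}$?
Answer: $- \frac{89361425}{1227} - i \sqrt{146} \approx -72829.0 - 12.083 i$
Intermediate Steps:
$A{\left(N,H \right)} = 3 - i \sqrt{146}$ ($A{\left(N,H \right)} = 3 - \sqrt{-88 - 58} = 3 - \sqrt{-146} = 3 - i \sqrt{146}$)
$\left(-72832 + A{\left(268,17 \right)}\right) + \frac{32912}{-166872} = \left(-72832 + \left(3 - i \sqrt{146}\right)\right) + \frac{32912}{-166872} = \left(-72829 - i \sqrt{146}\right) + 32912 \left(- \frac{1}{166872}\right) = \left(-72829 - i \sqrt{146}\right) - \frac{242}{1227} = - \frac{89361425}{1227} - i \sqrt{146}$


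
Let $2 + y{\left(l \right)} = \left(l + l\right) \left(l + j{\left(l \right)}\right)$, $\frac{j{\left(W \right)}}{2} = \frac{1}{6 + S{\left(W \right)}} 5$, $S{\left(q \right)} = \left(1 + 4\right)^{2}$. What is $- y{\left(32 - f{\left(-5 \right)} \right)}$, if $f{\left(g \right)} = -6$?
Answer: $- \frac{90226}{31} \approx -2910.5$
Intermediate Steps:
$S{\left(q \right)} = 25$ ($S{\left(q \right)} = 5^{2} = 25$)
$j{\left(W \right)} = \frac{10}{31}$ ($j{\left(W \right)} = 2 \frac{1}{6 + 25} \cdot 5 = 2 \cdot \frac{1}{31} \cdot 5 = 2 \cdot \frac{5}{31} = \frac{10}{31}$)
$y{\left(l \right)} = -2 + 2 l \left(\frac{10}{31} + l\right)$ ($y{\left(l \right)} = -2 + \left(l + l\right) \left(l + \frac{10}{31}\right) = -2 + 2 l \left(\frac{10}{31} + l\right)$)
$- y{\left(32 - f{\left(-5 \right)} \right)} = - (-2 + 2 \left(32 - -6\right)^{2} + \frac{20 \left(32 - -6\right)}{31}) = - (-2 + 2 \left(32 + 6\right)^{2} + \frac{20 \left(32 + 6\right)}{31}) = - (-2 + 2 \cdot 38^{2} + \frac{20}{31} \cdot 38) = - (-2 + 2 \cdot 1444 + \frac{760}{31}) = - (-2 + 2888 + \frac{760}{31}) = \left(-1\right) \frac{90226}{31} = - \frac{90226}{31}$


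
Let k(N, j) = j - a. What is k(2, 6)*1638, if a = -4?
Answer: 16380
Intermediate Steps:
k(N, j) = 4 + j (k(N, j) = j - 1*(-4) = j + 4 = 4 + j)
k(2, 6)*1638 = (4 + 6)*1638 = 10*1638 = 16380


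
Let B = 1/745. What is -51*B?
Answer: -51/745 ≈ -0.068456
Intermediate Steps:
B = 1/745 ≈ 0.0013423
-51*B = -51*1/745 = -51/745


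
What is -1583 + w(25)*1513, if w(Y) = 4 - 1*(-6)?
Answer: 13547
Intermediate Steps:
w(Y) = 10 (w(Y) = 4 + 6 = 10)
-1583 + w(25)*1513 = -1583 + 10*1513 = -1583 + 15130 = 13547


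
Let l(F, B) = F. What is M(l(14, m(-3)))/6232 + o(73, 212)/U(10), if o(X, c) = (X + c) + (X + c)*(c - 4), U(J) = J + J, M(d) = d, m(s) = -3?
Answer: 4640117/1558 ≈ 2978.3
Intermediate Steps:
U(J) = 2*J
o(X, c) = X + c + (-4 + c)*(X + c) (o(X, c) = (X + c) + (X + c)*(-4 + c) = (X + c) + (-4 + c)*(X + c) = X + c + (-4 + c)*(X + c))
M(l(14, m(-3)))/6232 + o(73, 212)/U(10) = 14/6232 + (212² - 3*73 - 3*212 + 73*212)/((2*10)) = 14*(1/6232) + (44944 - 219 - 636 + 15476)/20 = 7/3116 + 59565*(1/20) = 7/3116 + 11913/4 = 4640117/1558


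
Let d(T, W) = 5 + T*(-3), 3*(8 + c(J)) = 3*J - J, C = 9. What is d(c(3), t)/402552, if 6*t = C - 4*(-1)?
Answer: 23/402552 ≈ 5.7135e-5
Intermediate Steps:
c(J) = -8 + 2*J/3 (c(J) = -8 + (3*J - J)/3 = -8 + (2*J)/3 = -8 + 2*J/3)
t = 13/6 (t = (9 - 4*(-1))/6 = (9 + 4)/6 = (⅙)*13 = 13/6 ≈ 2.1667)
d(T, W) = 5 - 3*T
d(c(3), t)/402552 = (5 - 3*(-8 + (⅔)*3))/402552 = (5 - 3*(-8 + 2))*(1/402552) = (5 - 3*(-6))*(1/402552) = (5 + 18)*(1/402552) = 23*(1/402552) = 23/402552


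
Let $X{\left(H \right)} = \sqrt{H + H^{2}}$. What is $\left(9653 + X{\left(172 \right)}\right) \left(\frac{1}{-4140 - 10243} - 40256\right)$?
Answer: $- \frac{5589106778997}{14383} - \frac{1158004098 \sqrt{7439}}{14383} \approx -3.9554 \cdot 10^{8}$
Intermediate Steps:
$\left(9653 + X{\left(172 \right)}\right) \left(\frac{1}{-4140 - 10243} - 40256\right) = \left(9653 + \sqrt{172 \left(1 + 172\right)}\right) \left(\frac{1}{-4140 - 10243} - 40256\right) = \left(9653 + \sqrt{172 \cdot 173}\right) \left(\frac{1}{-14383} - 40256\right) = \left(9653 + \sqrt{29756}\right) \left(- \frac{1}{14383} - 40256\right) = \left(9653 + 2 \sqrt{7439}\right) \left(- \frac{579002049}{14383}\right) = - \frac{5589106778997}{14383} - \frac{1158004098 \sqrt{7439}}{14383}$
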